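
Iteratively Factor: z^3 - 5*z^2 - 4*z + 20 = (z + 2)*(z^2 - 7*z + 10) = (z - 5)*(z + 2)*(z - 2)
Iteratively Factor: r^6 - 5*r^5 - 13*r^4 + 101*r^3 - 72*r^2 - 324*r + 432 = (r + 2)*(r^5 - 7*r^4 + r^3 + 99*r^2 - 270*r + 216) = (r - 3)*(r + 2)*(r^4 - 4*r^3 - 11*r^2 + 66*r - 72) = (r - 3)*(r + 2)*(r + 4)*(r^3 - 8*r^2 + 21*r - 18) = (r - 3)*(r - 2)*(r + 2)*(r + 4)*(r^2 - 6*r + 9) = (r - 3)^2*(r - 2)*(r + 2)*(r + 4)*(r - 3)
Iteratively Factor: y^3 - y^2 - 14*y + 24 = (y - 3)*(y^2 + 2*y - 8) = (y - 3)*(y - 2)*(y + 4)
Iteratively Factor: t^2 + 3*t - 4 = (t + 4)*(t - 1)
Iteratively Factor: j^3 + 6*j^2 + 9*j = (j + 3)*(j^2 + 3*j) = j*(j + 3)*(j + 3)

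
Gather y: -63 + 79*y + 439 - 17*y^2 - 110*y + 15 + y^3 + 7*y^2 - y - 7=y^3 - 10*y^2 - 32*y + 384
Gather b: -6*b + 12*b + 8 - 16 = 6*b - 8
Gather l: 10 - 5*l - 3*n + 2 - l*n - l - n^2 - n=l*(-n - 6) - n^2 - 4*n + 12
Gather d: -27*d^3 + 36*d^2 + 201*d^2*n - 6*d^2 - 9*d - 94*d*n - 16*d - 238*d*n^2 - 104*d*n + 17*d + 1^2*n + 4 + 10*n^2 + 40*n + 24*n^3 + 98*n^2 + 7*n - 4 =-27*d^3 + d^2*(201*n + 30) + d*(-238*n^2 - 198*n - 8) + 24*n^3 + 108*n^2 + 48*n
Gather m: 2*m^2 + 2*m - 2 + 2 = 2*m^2 + 2*m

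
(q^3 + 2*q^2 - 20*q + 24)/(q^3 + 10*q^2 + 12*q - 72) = (q - 2)/(q + 6)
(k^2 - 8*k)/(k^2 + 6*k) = (k - 8)/(k + 6)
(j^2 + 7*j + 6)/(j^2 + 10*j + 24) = (j + 1)/(j + 4)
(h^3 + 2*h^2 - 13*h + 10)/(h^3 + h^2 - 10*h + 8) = (h + 5)/(h + 4)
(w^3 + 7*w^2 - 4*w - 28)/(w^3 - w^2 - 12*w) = (-w^3 - 7*w^2 + 4*w + 28)/(w*(-w^2 + w + 12))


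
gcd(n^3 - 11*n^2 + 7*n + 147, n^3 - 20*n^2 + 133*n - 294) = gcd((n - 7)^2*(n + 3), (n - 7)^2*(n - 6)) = n^2 - 14*n + 49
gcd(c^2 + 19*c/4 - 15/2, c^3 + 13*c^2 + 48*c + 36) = c + 6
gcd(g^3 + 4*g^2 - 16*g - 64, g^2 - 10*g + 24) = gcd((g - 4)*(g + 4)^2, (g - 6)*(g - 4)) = g - 4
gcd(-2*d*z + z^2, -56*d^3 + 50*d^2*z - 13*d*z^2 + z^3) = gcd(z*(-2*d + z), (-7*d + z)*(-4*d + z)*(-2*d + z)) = -2*d + z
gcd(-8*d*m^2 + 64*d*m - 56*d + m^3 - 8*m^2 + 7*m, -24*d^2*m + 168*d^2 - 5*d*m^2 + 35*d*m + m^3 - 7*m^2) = 8*d*m - 56*d - m^2 + 7*m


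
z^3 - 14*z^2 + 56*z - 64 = (z - 8)*(z - 4)*(z - 2)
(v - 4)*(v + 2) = v^2 - 2*v - 8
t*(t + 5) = t^2 + 5*t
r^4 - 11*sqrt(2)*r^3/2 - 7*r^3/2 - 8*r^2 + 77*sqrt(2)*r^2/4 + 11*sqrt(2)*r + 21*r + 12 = (r - 4)*(r + 1/2)*(r - 6*sqrt(2))*(r + sqrt(2)/2)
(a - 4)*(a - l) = a^2 - a*l - 4*a + 4*l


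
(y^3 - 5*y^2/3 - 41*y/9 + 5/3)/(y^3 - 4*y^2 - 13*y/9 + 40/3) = (3*y - 1)/(3*y - 8)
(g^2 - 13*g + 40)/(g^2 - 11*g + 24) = (g - 5)/(g - 3)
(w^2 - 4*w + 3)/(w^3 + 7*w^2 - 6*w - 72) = (w - 1)/(w^2 + 10*w + 24)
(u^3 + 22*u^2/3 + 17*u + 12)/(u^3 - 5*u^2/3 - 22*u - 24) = (u + 3)/(u - 6)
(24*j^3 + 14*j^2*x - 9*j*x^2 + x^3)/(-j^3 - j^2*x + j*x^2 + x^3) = (24*j^2 - 10*j*x + x^2)/(-j^2 + x^2)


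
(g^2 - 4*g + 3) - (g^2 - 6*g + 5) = 2*g - 2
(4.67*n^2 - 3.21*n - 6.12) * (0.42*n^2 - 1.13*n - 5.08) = 1.9614*n^4 - 6.6253*n^3 - 22.6667*n^2 + 23.2224*n + 31.0896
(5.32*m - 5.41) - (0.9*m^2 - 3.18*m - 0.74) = -0.9*m^2 + 8.5*m - 4.67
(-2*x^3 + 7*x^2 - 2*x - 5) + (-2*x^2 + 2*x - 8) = -2*x^3 + 5*x^2 - 13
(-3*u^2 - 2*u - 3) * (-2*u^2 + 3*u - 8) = 6*u^4 - 5*u^3 + 24*u^2 + 7*u + 24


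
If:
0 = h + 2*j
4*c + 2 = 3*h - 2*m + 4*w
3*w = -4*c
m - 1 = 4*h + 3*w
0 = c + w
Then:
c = 0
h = -4/5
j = 2/5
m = -11/5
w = 0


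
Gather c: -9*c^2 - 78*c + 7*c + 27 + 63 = -9*c^2 - 71*c + 90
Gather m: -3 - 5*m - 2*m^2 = -2*m^2 - 5*m - 3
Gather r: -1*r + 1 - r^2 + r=1 - r^2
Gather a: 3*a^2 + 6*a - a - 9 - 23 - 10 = 3*a^2 + 5*a - 42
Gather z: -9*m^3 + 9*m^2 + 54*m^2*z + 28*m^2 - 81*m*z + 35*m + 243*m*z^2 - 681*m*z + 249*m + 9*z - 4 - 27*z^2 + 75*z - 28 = -9*m^3 + 37*m^2 + 284*m + z^2*(243*m - 27) + z*(54*m^2 - 762*m + 84) - 32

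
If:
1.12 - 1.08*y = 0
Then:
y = 1.04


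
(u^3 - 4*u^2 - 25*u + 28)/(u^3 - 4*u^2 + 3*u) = (u^2 - 3*u - 28)/(u*(u - 3))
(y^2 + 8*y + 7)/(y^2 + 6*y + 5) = (y + 7)/(y + 5)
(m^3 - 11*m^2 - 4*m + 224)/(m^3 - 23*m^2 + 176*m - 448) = (m + 4)/(m - 8)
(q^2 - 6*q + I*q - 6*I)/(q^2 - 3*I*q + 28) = (q^2 + q*(-6 + I) - 6*I)/(q^2 - 3*I*q + 28)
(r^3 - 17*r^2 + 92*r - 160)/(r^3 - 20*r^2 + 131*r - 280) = (r - 4)/(r - 7)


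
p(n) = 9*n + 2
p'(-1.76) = 9.00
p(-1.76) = -13.84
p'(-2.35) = 9.00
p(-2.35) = -19.15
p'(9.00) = 9.00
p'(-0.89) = 9.00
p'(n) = 9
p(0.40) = 5.60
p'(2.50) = 9.00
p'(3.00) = 9.00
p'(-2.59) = 9.00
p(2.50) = 24.50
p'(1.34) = 9.00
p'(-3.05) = 9.00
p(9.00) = 83.00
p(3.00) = 29.00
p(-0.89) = -6.01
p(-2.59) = -21.31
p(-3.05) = -25.45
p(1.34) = 14.06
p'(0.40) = 9.00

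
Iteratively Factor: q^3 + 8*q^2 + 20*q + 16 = (q + 2)*(q^2 + 6*q + 8) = (q + 2)^2*(q + 4)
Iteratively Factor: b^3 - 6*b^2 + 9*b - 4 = (b - 1)*(b^2 - 5*b + 4) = (b - 4)*(b - 1)*(b - 1)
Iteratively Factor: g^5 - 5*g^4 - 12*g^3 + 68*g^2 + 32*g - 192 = (g - 4)*(g^4 - g^3 - 16*g^2 + 4*g + 48) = (g - 4)*(g + 3)*(g^3 - 4*g^2 - 4*g + 16) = (g - 4)*(g + 2)*(g + 3)*(g^2 - 6*g + 8) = (g - 4)*(g - 2)*(g + 2)*(g + 3)*(g - 4)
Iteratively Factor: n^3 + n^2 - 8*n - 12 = (n - 3)*(n^2 + 4*n + 4) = (n - 3)*(n + 2)*(n + 2)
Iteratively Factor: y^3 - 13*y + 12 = (y - 1)*(y^2 + y - 12) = (y - 1)*(y + 4)*(y - 3)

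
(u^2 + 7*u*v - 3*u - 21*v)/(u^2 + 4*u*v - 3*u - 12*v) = (u + 7*v)/(u + 4*v)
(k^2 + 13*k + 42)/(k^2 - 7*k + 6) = (k^2 + 13*k + 42)/(k^2 - 7*k + 6)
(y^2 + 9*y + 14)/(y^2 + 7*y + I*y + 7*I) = (y + 2)/(y + I)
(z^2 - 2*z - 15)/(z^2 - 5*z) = (z + 3)/z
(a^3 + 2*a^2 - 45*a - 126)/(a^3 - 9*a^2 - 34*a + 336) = (a + 3)/(a - 8)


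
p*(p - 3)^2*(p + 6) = p^4 - 27*p^2 + 54*p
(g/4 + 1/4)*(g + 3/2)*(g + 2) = g^3/4 + 9*g^2/8 + 13*g/8 + 3/4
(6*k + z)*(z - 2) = 6*k*z - 12*k + z^2 - 2*z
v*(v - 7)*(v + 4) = v^3 - 3*v^2 - 28*v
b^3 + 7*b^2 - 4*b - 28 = (b - 2)*(b + 2)*(b + 7)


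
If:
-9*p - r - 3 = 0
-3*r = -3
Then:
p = -4/9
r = 1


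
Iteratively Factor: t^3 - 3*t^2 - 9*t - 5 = (t + 1)*(t^2 - 4*t - 5) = (t + 1)^2*(t - 5)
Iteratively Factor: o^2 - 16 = (o - 4)*(o + 4)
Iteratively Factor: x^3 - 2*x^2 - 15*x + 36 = (x + 4)*(x^2 - 6*x + 9) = (x - 3)*(x + 4)*(x - 3)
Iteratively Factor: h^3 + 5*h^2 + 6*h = (h + 2)*(h^2 + 3*h) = (h + 2)*(h + 3)*(h)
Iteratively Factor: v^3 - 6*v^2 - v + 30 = (v + 2)*(v^2 - 8*v + 15) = (v - 3)*(v + 2)*(v - 5)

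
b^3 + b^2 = b^2*(b + 1)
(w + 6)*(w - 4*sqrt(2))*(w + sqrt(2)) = w^3 - 3*sqrt(2)*w^2 + 6*w^2 - 18*sqrt(2)*w - 8*w - 48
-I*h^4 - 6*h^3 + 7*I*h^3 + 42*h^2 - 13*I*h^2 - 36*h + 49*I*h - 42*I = (h - 6)*(h - 7*I)*(h + I)*(-I*h + I)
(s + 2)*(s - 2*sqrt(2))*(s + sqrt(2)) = s^3 - sqrt(2)*s^2 + 2*s^2 - 4*s - 2*sqrt(2)*s - 8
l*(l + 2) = l^2 + 2*l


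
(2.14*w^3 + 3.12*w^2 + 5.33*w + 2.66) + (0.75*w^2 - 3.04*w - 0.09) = 2.14*w^3 + 3.87*w^2 + 2.29*w + 2.57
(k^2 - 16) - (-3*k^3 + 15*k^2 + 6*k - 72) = 3*k^3 - 14*k^2 - 6*k + 56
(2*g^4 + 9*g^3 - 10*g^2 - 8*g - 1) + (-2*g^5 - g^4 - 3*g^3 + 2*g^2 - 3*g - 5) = -2*g^5 + g^4 + 6*g^3 - 8*g^2 - 11*g - 6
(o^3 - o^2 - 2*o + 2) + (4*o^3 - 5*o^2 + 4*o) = 5*o^3 - 6*o^2 + 2*o + 2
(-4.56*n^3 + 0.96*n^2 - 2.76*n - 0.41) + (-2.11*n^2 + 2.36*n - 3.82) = -4.56*n^3 - 1.15*n^2 - 0.4*n - 4.23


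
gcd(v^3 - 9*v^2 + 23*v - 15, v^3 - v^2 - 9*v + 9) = v^2 - 4*v + 3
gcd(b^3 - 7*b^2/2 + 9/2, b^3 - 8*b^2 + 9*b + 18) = b^2 - 2*b - 3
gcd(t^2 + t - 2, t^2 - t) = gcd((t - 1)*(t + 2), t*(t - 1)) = t - 1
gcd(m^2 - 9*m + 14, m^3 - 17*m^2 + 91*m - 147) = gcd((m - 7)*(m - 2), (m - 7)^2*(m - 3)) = m - 7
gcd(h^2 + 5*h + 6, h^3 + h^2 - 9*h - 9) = h + 3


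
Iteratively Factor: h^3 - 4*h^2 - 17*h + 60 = (h - 5)*(h^2 + h - 12) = (h - 5)*(h - 3)*(h + 4)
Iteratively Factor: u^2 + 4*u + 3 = (u + 1)*(u + 3)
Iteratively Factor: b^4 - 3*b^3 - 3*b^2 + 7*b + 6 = (b - 3)*(b^3 - 3*b - 2) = (b - 3)*(b + 1)*(b^2 - b - 2) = (b - 3)*(b - 2)*(b + 1)*(b + 1)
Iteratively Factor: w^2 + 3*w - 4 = (w - 1)*(w + 4)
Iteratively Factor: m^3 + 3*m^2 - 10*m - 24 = (m - 3)*(m^2 + 6*m + 8) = (m - 3)*(m + 2)*(m + 4)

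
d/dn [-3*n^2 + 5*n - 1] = 5 - 6*n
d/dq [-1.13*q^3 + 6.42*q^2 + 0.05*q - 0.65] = -3.39*q^2 + 12.84*q + 0.05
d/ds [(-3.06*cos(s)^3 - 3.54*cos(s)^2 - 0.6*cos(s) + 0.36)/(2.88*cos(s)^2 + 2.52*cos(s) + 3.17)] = (8.8128*cos(s)^4 + 15.4224*cos(s)^3 + 36.2934*cos(s)^2 + 24.5172*cos(s) + 2.8092)*sin(s)/(8.2944*cos(s)^4 + 14.5152*cos(s)^3 + 24.6096*cos(s)^2 + 15.9768*cos(s) + 10.0489)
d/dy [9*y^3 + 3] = 27*y^2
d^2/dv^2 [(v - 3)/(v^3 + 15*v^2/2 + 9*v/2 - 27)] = 12*(3*(v - 3)*(2*v^2 + 10*v + 3)^2 - (2*v^2 + 10*v + (v - 3)*(2*v + 5) + 3)*(2*v^3 + 15*v^2 + 9*v - 54))/(2*v^3 + 15*v^2 + 9*v - 54)^3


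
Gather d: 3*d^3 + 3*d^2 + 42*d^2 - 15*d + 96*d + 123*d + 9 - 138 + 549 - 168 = 3*d^3 + 45*d^2 + 204*d + 252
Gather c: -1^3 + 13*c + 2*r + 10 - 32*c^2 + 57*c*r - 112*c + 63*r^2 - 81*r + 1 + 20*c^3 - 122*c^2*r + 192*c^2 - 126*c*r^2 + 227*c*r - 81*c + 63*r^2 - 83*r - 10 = 20*c^3 + c^2*(160 - 122*r) + c*(-126*r^2 + 284*r - 180) + 126*r^2 - 162*r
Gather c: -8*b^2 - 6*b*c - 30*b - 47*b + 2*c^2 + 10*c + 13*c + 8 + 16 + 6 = -8*b^2 - 77*b + 2*c^2 + c*(23 - 6*b) + 30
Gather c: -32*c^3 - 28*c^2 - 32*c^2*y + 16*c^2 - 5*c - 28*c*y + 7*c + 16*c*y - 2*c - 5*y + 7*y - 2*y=-32*c^3 + c^2*(-32*y - 12) - 12*c*y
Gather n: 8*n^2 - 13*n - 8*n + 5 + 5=8*n^2 - 21*n + 10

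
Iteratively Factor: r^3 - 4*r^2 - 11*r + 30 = (r + 3)*(r^2 - 7*r + 10) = (r - 5)*(r + 3)*(r - 2)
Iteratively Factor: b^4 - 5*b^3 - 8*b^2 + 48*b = (b - 4)*(b^3 - b^2 - 12*b) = (b - 4)^2*(b^2 + 3*b) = (b - 4)^2*(b + 3)*(b)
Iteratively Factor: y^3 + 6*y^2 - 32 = (y + 4)*(y^2 + 2*y - 8) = (y + 4)^2*(y - 2)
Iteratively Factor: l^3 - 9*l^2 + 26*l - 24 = (l - 3)*(l^2 - 6*l + 8) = (l - 3)*(l - 2)*(l - 4)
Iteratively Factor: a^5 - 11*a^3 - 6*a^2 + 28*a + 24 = (a - 2)*(a^4 + 2*a^3 - 7*a^2 - 20*a - 12) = (a - 2)*(a + 1)*(a^3 + a^2 - 8*a - 12) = (a - 2)*(a + 1)*(a + 2)*(a^2 - a - 6) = (a - 2)*(a + 1)*(a + 2)^2*(a - 3)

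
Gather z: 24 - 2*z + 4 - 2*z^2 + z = -2*z^2 - z + 28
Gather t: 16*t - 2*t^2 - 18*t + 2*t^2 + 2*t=0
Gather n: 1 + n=n + 1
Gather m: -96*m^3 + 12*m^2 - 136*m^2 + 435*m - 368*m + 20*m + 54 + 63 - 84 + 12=-96*m^3 - 124*m^2 + 87*m + 45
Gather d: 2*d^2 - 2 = 2*d^2 - 2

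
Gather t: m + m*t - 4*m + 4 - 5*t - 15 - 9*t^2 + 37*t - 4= -3*m - 9*t^2 + t*(m + 32) - 15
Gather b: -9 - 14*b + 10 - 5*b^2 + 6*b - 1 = -5*b^2 - 8*b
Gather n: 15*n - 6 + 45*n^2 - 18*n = 45*n^2 - 3*n - 6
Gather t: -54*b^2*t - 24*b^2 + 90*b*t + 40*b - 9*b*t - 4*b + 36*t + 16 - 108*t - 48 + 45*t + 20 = -24*b^2 + 36*b + t*(-54*b^2 + 81*b - 27) - 12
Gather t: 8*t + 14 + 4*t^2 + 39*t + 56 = 4*t^2 + 47*t + 70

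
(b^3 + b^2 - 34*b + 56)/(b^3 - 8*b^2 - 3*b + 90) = (b^3 + b^2 - 34*b + 56)/(b^3 - 8*b^2 - 3*b + 90)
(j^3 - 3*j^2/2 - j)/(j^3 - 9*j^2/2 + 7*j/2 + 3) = j/(j - 3)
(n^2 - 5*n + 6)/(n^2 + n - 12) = (n - 2)/(n + 4)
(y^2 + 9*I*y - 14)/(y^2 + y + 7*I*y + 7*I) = (y + 2*I)/(y + 1)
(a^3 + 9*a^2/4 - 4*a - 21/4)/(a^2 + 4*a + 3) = a - 7/4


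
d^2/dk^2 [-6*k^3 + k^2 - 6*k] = 2 - 36*k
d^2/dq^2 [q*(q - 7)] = 2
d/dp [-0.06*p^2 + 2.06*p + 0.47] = 2.06 - 0.12*p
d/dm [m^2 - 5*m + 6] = 2*m - 5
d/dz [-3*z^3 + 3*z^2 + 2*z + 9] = -9*z^2 + 6*z + 2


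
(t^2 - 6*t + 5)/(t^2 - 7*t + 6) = (t - 5)/(t - 6)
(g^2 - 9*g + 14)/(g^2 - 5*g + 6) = (g - 7)/(g - 3)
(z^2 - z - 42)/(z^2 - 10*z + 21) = (z + 6)/(z - 3)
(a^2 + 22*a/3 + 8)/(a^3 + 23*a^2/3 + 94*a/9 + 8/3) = 3/(3*a + 1)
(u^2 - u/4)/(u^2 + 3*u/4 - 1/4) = u/(u + 1)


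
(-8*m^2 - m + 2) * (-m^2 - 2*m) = 8*m^4 + 17*m^3 - 4*m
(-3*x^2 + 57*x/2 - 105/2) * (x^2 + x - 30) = -3*x^4 + 51*x^3/2 + 66*x^2 - 1815*x/2 + 1575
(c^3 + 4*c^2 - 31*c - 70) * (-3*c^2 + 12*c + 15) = -3*c^5 + 156*c^3 - 102*c^2 - 1305*c - 1050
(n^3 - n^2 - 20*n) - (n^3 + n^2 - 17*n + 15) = -2*n^2 - 3*n - 15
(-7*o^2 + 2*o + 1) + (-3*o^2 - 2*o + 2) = 3 - 10*o^2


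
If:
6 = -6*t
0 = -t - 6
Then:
No Solution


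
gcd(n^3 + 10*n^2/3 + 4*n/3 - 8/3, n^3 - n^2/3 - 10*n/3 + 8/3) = n + 2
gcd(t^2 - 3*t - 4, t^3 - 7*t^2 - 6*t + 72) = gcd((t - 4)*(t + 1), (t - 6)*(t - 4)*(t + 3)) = t - 4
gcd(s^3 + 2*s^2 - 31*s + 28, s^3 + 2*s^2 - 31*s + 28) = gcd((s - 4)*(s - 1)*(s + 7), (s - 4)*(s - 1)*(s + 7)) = s^3 + 2*s^2 - 31*s + 28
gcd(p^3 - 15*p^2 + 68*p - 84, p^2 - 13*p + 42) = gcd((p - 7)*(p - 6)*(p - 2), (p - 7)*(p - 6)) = p^2 - 13*p + 42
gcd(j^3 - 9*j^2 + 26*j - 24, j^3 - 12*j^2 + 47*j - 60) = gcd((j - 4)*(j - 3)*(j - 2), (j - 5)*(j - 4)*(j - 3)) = j^2 - 7*j + 12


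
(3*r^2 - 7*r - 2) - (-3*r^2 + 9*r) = 6*r^2 - 16*r - 2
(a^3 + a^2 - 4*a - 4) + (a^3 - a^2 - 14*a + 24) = 2*a^3 - 18*a + 20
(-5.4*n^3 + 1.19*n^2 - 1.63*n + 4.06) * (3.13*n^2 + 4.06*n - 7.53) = -16.902*n^5 - 18.1993*n^4 + 40.3915*n^3 - 2.8707*n^2 + 28.7575*n - 30.5718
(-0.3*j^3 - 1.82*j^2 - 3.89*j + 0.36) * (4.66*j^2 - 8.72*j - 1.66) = -1.398*j^5 - 5.8652*j^4 - 1.759*j^3 + 38.6196*j^2 + 3.3182*j - 0.5976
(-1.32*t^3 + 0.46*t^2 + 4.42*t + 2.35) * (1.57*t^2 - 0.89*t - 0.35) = -2.0724*t^5 + 1.897*t^4 + 6.992*t^3 - 0.4053*t^2 - 3.6385*t - 0.8225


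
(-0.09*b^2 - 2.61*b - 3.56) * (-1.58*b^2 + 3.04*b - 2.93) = 0.1422*b^4 + 3.8502*b^3 - 2.0459*b^2 - 3.1751*b + 10.4308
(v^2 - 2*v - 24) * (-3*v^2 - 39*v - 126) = -3*v^4 - 33*v^3 + 24*v^2 + 1188*v + 3024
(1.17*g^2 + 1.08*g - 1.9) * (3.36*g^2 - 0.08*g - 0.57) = 3.9312*g^4 + 3.5352*g^3 - 7.1373*g^2 - 0.4636*g + 1.083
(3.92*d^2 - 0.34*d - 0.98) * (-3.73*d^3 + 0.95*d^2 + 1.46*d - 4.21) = -14.6216*d^5 + 4.9922*d^4 + 9.0556*d^3 - 17.9306*d^2 + 0.000600000000000156*d + 4.1258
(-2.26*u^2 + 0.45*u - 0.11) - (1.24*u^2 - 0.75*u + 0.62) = -3.5*u^2 + 1.2*u - 0.73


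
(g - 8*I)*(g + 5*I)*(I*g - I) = I*g^3 + 3*g^2 - I*g^2 - 3*g + 40*I*g - 40*I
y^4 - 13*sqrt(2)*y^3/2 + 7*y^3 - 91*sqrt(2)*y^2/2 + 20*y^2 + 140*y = y*(y + 7)*(y - 4*sqrt(2))*(y - 5*sqrt(2)/2)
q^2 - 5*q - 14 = (q - 7)*(q + 2)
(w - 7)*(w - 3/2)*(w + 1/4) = w^3 - 33*w^2/4 + 67*w/8 + 21/8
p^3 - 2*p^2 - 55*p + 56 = (p - 8)*(p - 1)*(p + 7)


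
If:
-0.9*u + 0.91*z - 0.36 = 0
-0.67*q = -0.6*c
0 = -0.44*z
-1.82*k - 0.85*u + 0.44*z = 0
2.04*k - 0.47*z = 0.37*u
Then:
No Solution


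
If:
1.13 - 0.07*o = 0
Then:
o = 16.14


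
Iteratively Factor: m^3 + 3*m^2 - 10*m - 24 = (m - 3)*(m^2 + 6*m + 8) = (m - 3)*(m + 4)*(m + 2)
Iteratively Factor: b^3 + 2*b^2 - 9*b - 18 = (b + 2)*(b^2 - 9) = (b + 2)*(b + 3)*(b - 3)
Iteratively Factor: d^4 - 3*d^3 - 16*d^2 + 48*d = (d - 3)*(d^3 - 16*d) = d*(d - 3)*(d^2 - 16) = d*(d - 4)*(d - 3)*(d + 4)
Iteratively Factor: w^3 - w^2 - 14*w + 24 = (w - 3)*(w^2 + 2*w - 8) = (w - 3)*(w + 4)*(w - 2)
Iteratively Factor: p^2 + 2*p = (p + 2)*(p)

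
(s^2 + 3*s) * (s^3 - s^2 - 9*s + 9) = s^5 + 2*s^4 - 12*s^3 - 18*s^2 + 27*s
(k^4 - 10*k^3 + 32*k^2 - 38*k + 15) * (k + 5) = k^5 - 5*k^4 - 18*k^3 + 122*k^2 - 175*k + 75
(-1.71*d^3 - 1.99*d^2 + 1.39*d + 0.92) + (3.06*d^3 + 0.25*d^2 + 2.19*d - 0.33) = 1.35*d^3 - 1.74*d^2 + 3.58*d + 0.59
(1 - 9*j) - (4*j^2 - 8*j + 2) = -4*j^2 - j - 1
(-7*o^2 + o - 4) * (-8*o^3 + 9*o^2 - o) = 56*o^5 - 71*o^4 + 48*o^3 - 37*o^2 + 4*o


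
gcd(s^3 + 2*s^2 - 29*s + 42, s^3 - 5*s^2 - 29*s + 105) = s - 3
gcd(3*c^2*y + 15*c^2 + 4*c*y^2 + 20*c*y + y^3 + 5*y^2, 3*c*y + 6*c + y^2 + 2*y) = 3*c + y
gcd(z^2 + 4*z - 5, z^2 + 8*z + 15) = z + 5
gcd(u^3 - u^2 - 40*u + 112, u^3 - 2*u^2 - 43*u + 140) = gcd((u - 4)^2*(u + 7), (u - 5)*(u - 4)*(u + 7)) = u^2 + 3*u - 28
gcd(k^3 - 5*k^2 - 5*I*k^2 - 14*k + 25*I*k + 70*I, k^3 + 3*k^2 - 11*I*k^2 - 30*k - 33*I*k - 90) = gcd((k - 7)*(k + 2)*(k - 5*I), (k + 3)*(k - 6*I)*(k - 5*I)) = k - 5*I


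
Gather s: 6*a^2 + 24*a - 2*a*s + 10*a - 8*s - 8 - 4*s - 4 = 6*a^2 + 34*a + s*(-2*a - 12) - 12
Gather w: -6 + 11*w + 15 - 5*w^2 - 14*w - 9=-5*w^2 - 3*w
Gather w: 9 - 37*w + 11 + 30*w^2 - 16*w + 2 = 30*w^2 - 53*w + 22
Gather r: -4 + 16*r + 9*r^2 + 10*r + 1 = 9*r^2 + 26*r - 3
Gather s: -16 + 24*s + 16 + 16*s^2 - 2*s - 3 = 16*s^2 + 22*s - 3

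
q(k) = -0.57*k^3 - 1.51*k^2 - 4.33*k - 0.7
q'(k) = -1.71*k^2 - 3.02*k - 4.33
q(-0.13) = -0.16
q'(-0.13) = -3.97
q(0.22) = -1.73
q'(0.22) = -5.08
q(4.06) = -81.32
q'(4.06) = -44.78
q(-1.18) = 3.24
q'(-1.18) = -3.15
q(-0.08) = -0.36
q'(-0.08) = -4.10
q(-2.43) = 9.08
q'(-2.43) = -7.09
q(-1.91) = 6.03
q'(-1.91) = -4.80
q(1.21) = -9.16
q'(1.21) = -10.49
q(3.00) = -42.67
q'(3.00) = -28.78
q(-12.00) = 818.78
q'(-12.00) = -214.33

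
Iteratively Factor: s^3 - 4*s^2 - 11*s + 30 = (s - 2)*(s^2 - 2*s - 15) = (s - 5)*(s - 2)*(s + 3)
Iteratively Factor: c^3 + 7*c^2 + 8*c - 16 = (c + 4)*(c^2 + 3*c - 4) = (c + 4)^2*(c - 1)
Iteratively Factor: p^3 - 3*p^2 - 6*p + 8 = (p + 2)*(p^2 - 5*p + 4) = (p - 4)*(p + 2)*(p - 1)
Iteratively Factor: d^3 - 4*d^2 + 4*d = (d)*(d^2 - 4*d + 4) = d*(d - 2)*(d - 2)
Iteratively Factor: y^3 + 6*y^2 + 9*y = (y + 3)*(y^2 + 3*y) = y*(y + 3)*(y + 3)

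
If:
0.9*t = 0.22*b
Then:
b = 4.09090909090909*t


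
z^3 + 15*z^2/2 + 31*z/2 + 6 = (z + 1/2)*(z + 3)*(z + 4)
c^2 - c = c*(c - 1)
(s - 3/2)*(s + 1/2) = s^2 - s - 3/4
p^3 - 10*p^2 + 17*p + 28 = (p - 7)*(p - 4)*(p + 1)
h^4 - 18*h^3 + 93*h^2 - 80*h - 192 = (h - 8)^2*(h - 3)*(h + 1)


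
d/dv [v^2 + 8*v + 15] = 2*v + 8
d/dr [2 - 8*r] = -8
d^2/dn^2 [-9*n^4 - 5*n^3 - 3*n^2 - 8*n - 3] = -108*n^2 - 30*n - 6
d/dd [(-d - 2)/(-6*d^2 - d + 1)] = (6*d^2 + d - (d + 2)*(12*d + 1) - 1)/(6*d^2 + d - 1)^2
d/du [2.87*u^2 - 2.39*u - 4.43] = 5.74*u - 2.39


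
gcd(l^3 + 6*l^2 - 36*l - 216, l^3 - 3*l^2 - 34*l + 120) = l + 6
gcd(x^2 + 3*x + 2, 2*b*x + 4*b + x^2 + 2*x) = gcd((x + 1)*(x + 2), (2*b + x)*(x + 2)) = x + 2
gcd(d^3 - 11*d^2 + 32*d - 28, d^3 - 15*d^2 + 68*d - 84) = d^2 - 9*d + 14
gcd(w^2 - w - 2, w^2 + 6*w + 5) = w + 1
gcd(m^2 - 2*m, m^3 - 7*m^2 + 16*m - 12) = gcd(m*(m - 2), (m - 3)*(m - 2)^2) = m - 2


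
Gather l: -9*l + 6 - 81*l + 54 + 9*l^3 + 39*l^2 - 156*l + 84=9*l^3 + 39*l^2 - 246*l + 144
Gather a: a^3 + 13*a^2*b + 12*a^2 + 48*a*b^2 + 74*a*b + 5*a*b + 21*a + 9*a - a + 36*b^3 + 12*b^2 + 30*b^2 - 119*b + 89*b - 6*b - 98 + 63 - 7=a^3 + a^2*(13*b + 12) + a*(48*b^2 + 79*b + 29) + 36*b^3 + 42*b^2 - 36*b - 42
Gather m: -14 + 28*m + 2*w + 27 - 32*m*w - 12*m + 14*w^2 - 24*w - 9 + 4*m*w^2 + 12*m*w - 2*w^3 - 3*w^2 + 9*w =m*(4*w^2 - 20*w + 16) - 2*w^3 + 11*w^2 - 13*w + 4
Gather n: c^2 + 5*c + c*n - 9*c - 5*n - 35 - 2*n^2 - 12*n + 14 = c^2 - 4*c - 2*n^2 + n*(c - 17) - 21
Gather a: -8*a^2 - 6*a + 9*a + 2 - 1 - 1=-8*a^2 + 3*a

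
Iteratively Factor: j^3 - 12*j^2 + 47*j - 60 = (j - 4)*(j^2 - 8*j + 15) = (j - 4)*(j - 3)*(j - 5)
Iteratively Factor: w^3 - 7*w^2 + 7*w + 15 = (w - 3)*(w^2 - 4*w - 5) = (w - 5)*(w - 3)*(w + 1)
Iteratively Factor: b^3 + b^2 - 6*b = (b - 2)*(b^2 + 3*b) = (b - 2)*(b + 3)*(b)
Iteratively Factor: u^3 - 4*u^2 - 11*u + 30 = (u - 5)*(u^2 + u - 6) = (u - 5)*(u - 2)*(u + 3)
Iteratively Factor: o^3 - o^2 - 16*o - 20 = (o - 5)*(o^2 + 4*o + 4) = (o - 5)*(o + 2)*(o + 2)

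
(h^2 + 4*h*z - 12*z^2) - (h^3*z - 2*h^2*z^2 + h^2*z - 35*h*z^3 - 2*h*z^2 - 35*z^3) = -h^3*z + 2*h^2*z^2 - h^2*z + h^2 + 35*h*z^3 + 2*h*z^2 + 4*h*z + 35*z^3 - 12*z^2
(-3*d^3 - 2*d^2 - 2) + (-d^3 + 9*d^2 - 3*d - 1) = -4*d^3 + 7*d^2 - 3*d - 3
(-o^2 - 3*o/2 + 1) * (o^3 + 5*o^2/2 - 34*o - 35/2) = -o^5 - 4*o^4 + 125*o^3/4 + 71*o^2 - 31*o/4 - 35/2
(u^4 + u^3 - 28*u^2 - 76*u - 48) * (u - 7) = u^5 - 6*u^4 - 35*u^3 + 120*u^2 + 484*u + 336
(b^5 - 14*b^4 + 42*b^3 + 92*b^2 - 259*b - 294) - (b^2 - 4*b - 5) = b^5 - 14*b^4 + 42*b^3 + 91*b^2 - 255*b - 289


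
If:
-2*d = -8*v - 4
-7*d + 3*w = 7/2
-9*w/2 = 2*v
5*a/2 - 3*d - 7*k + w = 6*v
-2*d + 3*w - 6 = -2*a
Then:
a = 195/88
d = -17/44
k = 5567/3696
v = -105/176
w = 35/132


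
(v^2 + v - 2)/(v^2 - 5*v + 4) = (v + 2)/(v - 4)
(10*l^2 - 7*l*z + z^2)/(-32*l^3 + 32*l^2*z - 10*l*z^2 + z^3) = (-5*l + z)/(16*l^2 - 8*l*z + z^2)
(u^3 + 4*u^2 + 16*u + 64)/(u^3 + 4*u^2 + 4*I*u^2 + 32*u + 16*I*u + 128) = (u + 4*I)/(u + 8*I)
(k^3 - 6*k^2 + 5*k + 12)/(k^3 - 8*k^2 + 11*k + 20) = (k - 3)/(k - 5)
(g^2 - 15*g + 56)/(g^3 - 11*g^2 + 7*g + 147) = (g - 8)/(g^2 - 4*g - 21)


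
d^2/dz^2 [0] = 0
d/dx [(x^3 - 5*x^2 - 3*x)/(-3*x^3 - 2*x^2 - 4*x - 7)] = (-17*x^4 - 26*x^3 - 7*x^2 + 70*x + 21)/(9*x^6 + 12*x^5 + 28*x^4 + 58*x^3 + 44*x^2 + 56*x + 49)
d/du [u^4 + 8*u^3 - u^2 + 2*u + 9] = 4*u^3 + 24*u^2 - 2*u + 2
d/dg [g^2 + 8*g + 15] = 2*g + 8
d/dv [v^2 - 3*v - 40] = 2*v - 3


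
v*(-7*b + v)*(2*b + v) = -14*b^2*v - 5*b*v^2 + v^3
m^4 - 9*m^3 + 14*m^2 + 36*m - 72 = (m - 6)*(m - 3)*(m - 2)*(m + 2)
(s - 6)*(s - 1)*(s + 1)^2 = s^4 - 5*s^3 - 7*s^2 + 5*s + 6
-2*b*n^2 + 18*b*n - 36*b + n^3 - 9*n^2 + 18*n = (-2*b + n)*(n - 6)*(n - 3)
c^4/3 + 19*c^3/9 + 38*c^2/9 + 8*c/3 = c*(c/3 + 1)*(c + 4/3)*(c + 2)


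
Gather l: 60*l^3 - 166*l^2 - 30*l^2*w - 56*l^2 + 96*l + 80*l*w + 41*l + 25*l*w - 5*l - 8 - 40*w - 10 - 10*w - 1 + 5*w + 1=60*l^3 + l^2*(-30*w - 222) + l*(105*w + 132) - 45*w - 18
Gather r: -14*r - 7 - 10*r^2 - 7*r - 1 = -10*r^2 - 21*r - 8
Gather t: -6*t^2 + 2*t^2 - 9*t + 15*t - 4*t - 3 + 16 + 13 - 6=-4*t^2 + 2*t + 20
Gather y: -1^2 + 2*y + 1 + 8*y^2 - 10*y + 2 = 8*y^2 - 8*y + 2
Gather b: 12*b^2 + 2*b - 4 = 12*b^2 + 2*b - 4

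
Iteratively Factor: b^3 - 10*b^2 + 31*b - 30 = (b - 5)*(b^2 - 5*b + 6) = (b - 5)*(b - 3)*(b - 2)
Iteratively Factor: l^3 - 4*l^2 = (l)*(l^2 - 4*l) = l^2*(l - 4)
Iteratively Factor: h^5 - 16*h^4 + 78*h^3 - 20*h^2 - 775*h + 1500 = (h + 3)*(h^4 - 19*h^3 + 135*h^2 - 425*h + 500) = (h - 4)*(h + 3)*(h^3 - 15*h^2 + 75*h - 125) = (h - 5)*(h - 4)*(h + 3)*(h^2 - 10*h + 25) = (h - 5)^2*(h - 4)*(h + 3)*(h - 5)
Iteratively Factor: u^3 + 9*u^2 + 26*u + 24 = (u + 4)*(u^2 + 5*u + 6) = (u + 3)*(u + 4)*(u + 2)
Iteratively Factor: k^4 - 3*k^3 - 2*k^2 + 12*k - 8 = (k - 2)*(k^3 - k^2 - 4*k + 4) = (k - 2)*(k - 1)*(k^2 - 4) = (k - 2)^2*(k - 1)*(k + 2)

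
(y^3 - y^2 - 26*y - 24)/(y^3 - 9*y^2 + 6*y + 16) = (y^2 - 2*y - 24)/(y^2 - 10*y + 16)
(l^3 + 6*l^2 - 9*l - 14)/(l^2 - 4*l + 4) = (l^2 + 8*l + 7)/(l - 2)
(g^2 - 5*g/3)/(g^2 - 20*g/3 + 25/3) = g/(g - 5)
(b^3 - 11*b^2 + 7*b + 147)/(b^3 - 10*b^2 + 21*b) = (b^2 - 4*b - 21)/(b*(b - 3))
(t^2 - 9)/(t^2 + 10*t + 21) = (t - 3)/(t + 7)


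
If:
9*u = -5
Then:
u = -5/9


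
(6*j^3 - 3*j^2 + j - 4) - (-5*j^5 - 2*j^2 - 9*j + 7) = 5*j^5 + 6*j^3 - j^2 + 10*j - 11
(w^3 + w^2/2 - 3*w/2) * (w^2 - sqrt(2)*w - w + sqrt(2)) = w^5 - sqrt(2)*w^4 - w^4/2 - 2*w^3 + sqrt(2)*w^3/2 + 3*w^2/2 + 2*sqrt(2)*w^2 - 3*sqrt(2)*w/2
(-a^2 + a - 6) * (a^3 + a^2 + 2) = -a^5 - 5*a^3 - 8*a^2 + 2*a - 12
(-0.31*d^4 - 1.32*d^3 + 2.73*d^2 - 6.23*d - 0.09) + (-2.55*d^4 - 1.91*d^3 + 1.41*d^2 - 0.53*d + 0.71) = -2.86*d^4 - 3.23*d^3 + 4.14*d^2 - 6.76*d + 0.62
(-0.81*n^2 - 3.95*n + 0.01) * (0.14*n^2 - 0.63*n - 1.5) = -0.1134*n^4 - 0.0427*n^3 + 3.7049*n^2 + 5.9187*n - 0.015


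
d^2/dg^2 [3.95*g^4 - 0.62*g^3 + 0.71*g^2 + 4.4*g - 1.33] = 47.4*g^2 - 3.72*g + 1.42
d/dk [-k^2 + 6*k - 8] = 6 - 2*k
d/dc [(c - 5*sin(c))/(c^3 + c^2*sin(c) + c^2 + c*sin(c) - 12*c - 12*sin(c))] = (-6*c^3*cos(c) - 2*c^3 + 14*c^2*sin(c) - 6*c^2*cos(c) - c^2 + 10*c*sin(c)^2 + 10*c*sin(c) + 72*c*cos(c) + 5*sin(c)^2 - 72*sin(c))/((c - 3)^2*(c + 4)^2*(c + sin(c))^2)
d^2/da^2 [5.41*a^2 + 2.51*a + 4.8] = 10.8200000000000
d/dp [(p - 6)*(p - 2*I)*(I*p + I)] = 3*I*p^2 + p*(4 - 10*I) - 10 - 6*I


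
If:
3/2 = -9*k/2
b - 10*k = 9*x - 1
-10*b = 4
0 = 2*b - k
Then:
No Solution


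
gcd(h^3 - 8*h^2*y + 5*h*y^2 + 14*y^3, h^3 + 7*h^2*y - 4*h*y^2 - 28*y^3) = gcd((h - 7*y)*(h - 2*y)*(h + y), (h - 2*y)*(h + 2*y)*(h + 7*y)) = -h + 2*y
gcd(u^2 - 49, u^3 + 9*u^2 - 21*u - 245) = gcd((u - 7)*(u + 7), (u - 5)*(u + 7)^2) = u + 7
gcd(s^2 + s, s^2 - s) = s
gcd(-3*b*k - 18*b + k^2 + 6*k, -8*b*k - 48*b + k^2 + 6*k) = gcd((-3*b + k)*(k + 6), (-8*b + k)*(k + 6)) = k + 6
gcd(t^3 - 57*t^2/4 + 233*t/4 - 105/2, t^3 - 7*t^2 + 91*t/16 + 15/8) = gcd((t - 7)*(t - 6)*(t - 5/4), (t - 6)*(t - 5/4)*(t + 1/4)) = t^2 - 29*t/4 + 15/2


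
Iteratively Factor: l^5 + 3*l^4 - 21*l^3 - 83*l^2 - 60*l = (l + 4)*(l^4 - l^3 - 17*l^2 - 15*l) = (l - 5)*(l + 4)*(l^3 + 4*l^2 + 3*l) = (l - 5)*(l + 1)*(l + 4)*(l^2 + 3*l) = (l - 5)*(l + 1)*(l + 3)*(l + 4)*(l)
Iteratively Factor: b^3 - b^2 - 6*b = (b - 3)*(b^2 + 2*b) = b*(b - 3)*(b + 2)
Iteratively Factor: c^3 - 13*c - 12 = (c + 3)*(c^2 - 3*c - 4) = (c + 1)*(c + 3)*(c - 4)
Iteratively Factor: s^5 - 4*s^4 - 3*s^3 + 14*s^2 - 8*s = (s - 1)*(s^4 - 3*s^3 - 6*s^2 + 8*s) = (s - 4)*(s - 1)*(s^3 + s^2 - 2*s) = s*(s - 4)*(s - 1)*(s^2 + s - 2) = s*(s - 4)*(s - 1)*(s + 2)*(s - 1)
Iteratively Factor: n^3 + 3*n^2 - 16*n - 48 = (n - 4)*(n^2 + 7*n + 12) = (n - 4)*(n + 3)*(n + 4)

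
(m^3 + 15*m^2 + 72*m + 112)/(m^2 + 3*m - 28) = (m^2 + 8*m + 16)/(m - 4)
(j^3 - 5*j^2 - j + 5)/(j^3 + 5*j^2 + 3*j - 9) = (j^2 - 4*j - 5)/(j^2 + 6*j + 9)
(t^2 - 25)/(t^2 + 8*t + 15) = (t - 5)/(t + 3)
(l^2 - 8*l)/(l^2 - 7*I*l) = (l - 8)/(l - 7*I)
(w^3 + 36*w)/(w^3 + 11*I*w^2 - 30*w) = (w - 6*I)/(w + 5*I)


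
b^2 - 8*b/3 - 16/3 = (b - 4)*(b + 4/3)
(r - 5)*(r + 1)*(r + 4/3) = r^3 - 8*r^2/3 - 31*r/3 - 20/3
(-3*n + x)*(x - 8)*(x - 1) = -3*n*x^2 + 27*n*x - 24*n + x^3 - 9*x^2 + 8*x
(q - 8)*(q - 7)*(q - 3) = q^3 - 18*q^2 + 101*q - 168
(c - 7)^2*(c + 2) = c^3 - 12*c^2 + 21*c + 98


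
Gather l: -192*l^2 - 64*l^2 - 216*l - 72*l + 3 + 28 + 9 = -256*l^2 - 288*l + 40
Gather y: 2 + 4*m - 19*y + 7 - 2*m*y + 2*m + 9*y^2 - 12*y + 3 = 6*m + 9*y^2 + y*(-2*m - 31) + 12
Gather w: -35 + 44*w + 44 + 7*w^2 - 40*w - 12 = 7*w^2 + 4*w - 3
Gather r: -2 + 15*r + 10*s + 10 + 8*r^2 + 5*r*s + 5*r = 8*r^2 + r*(5*s + 20) + 10*s + 8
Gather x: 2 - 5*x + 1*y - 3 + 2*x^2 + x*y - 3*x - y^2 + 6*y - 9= 2*x^2 + x*(y - 8) - y^2 + 7*y - 10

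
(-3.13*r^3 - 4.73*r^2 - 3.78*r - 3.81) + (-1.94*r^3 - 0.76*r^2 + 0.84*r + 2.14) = -5.07*r^3 - 5.49*r^2 - 2.94*r - 1.67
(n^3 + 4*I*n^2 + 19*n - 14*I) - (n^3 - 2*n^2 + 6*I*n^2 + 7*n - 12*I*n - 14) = 2*n^2 - 2*I*n^2 + 12*n + 12*I*n + 14 - 14*I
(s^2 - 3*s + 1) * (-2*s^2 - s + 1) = -2*s^4 + 5*s^3 + 2*s^2 - 4*s + 1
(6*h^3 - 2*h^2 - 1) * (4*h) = 24*h^4 - 8*h^3 - 4*h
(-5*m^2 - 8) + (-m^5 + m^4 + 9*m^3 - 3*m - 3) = -m^5 + m^4 + 9*m^3 - 5*m^2 - 3*m - 11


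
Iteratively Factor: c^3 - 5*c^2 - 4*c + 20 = (c + 2)*(c^2 - 7*c + 10) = (c - 5)*(c + 2)*(c - 2)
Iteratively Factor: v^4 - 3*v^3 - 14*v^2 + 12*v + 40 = (v + 2)*(v^3 - 5*v^2 - 4*v + 20) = (v - 5)*(v + 2)*(v^2 - 4) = (v - 5)*(v + 2)^2*(v - 2)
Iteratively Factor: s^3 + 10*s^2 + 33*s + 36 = (s + 3)*(s^2 + 7*s + 12) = (s + 3)*(s + 4)*(s + 3)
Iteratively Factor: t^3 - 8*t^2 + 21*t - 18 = (t - 2)*(t^2 - 6*t + 9) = (t - 3)*(t - 2)*(t - 3)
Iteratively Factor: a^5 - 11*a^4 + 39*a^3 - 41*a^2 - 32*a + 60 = (a - 3)*(a^4 - 8*a^3 + 15*a^2 + 4*a - 20) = (a - 3)*(a + 1)*(a^3 - 9*a^2 + 24*a - 20) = (a - 3)*(a - 2)*(a + 1)*(a^2 - 7*a + 10) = (a - 3)*(a - 2)^2*(a + 1)*(a - 5)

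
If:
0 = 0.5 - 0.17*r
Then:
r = 2.94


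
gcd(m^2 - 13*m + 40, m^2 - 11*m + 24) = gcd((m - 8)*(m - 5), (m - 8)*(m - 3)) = m - 8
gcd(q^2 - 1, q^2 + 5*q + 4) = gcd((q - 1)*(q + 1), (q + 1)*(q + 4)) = q + 1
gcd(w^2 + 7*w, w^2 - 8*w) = w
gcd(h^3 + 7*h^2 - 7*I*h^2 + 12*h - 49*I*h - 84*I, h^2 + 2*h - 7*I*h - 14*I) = h - 7*I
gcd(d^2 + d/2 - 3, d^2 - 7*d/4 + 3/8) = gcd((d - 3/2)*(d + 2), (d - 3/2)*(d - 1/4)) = d - 3/2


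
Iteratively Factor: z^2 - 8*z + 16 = (z - 4)*(z - 4)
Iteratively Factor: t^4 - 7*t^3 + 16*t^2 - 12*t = (t - 2)*(t^3 - 5*t^2 + 6*t) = t*(t - 2)*(t^2 - 5*t + 6) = t*(t - 2)^2*(t - 3)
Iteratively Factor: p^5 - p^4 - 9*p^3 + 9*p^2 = (p)*(p^4 - p^3 - 9*p^2 + 9*p) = p*(p + 3)*(p^3 - 4*p^2 + 3*p) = p^2*(p + 3)*(p^2 - 4*p + 3) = p^2*(p - 1)*(p + 3)*(p - 3)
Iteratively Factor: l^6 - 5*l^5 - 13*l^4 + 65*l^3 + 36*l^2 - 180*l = (l + 3)*(l^5 - 8*l^4 + 11*l^3 + 32*l^2 - 60*l) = (l + 2)*(l + 3)*(l^4 - 10*l^3 + 31*l^2 - 30*l) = (l - 5)*(l + 2)*(l + 3)*(l^3 - 5*l^2 + 6*l) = (l - 5)*(l - 3)*(l + 2)*(l + 3)*(l^2 - 2*l) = l*(l - 5)*(l - 3)*(l + 2)*(l + 3)*(l - 2)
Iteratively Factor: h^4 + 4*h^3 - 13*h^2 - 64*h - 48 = (h + 4)*(h^3 - 13*h - 12) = (h + 1)*(h + 4)*(h^2 - h - 12) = (h + 1)*(h + 3)*(h + 4)*(h - 4)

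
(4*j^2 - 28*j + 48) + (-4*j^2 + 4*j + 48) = 96 - 24*j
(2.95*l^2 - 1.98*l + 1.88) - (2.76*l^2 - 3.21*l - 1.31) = 0.19*l^2 + 1.23*l + 3.19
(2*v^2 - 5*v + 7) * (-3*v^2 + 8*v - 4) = -6*v^4 + 31*v^3 - 69*v^2 + 76*v - 28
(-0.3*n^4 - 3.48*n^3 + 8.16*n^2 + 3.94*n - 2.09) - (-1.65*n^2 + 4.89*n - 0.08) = -0.3*n^4 - 3.48*n^3 + 9.81*n^2 - 0.95*n - 2.01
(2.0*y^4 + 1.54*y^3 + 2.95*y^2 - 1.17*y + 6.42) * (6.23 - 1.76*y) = -3.52*y^5 + 9.7496*y^4 + 4.4022*y^3 + 20.4377*y^2 - 18.5883*y + 39.9966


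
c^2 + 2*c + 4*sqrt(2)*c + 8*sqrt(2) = (c + 2)*(c + 4*sqrt(2))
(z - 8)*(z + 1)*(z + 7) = z^3 - 57*z - 56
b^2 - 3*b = b*(b - 3)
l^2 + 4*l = l*(l + 4)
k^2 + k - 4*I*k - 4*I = (k + 1)*(k - 4*I)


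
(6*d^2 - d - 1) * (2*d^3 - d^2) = 12*d^5 - 8*d^4 - d^3 + d^2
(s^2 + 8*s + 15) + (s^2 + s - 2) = 2*s^2 + 9*s + 13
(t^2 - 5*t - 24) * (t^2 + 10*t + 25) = t^4 + 5*t^3 - 49*t^2 - 365*t - 600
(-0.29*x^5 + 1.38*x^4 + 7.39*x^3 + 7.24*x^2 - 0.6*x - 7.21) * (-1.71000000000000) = 0.4959*x^5 - 2.3598*x^4 - 12.6369*x^3 - 12.3804*x^2 + 1.026*x + 12.3291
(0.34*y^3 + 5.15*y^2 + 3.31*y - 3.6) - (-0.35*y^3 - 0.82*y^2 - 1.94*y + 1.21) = 0.69*y^3 + 5.97*y^2 + 5.25*y - 4.81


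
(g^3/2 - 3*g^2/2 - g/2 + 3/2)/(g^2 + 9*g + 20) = (g^3 - 3*g^2 - g + 3)/(2*(g^2 + 9*g + 20))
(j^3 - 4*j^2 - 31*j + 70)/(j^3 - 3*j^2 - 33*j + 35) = (j - 2)/(j - 1)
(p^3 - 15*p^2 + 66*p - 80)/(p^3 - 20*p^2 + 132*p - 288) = (p^2 - 7*p + 10)/(p^2 - 12*p + 36)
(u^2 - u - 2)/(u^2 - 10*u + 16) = (u + 1)/(u - 8)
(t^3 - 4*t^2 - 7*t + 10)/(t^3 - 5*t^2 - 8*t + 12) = (t - 5)/(t - 6)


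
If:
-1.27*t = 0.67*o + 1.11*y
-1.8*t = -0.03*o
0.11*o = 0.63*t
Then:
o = 0.00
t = 0.00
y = 0.00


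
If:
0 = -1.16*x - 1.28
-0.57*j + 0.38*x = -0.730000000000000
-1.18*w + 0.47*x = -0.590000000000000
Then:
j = 0.55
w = 0.06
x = -1.10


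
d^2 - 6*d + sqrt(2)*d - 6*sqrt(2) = (d - 6)*(d + sqrt(2))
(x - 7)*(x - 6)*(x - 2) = x^3 - 15*x^2 + 68*x - 84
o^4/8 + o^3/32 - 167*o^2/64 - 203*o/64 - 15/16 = (o/4 + 1)*(o/2 + 1/4)*(o - 5)*(o + 3/4)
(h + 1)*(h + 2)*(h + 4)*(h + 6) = h^4 + 13*h^3 + 56*h^2 + 92*h + 48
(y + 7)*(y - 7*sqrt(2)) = y^2 - 7*sqrt(2)*y + 7*y - 49*sqrt(2)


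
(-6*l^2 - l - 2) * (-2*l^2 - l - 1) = 12*l^4 + 8*l^3 + 11*l^2 + 3*l + 2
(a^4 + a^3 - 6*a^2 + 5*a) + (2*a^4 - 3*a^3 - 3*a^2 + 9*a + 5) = 3*a^4 - 2*a^3 - 9*a^2 + 14*a + 5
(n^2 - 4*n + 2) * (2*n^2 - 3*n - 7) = 2*n^4 - 11*n^3 + 9*n^2 + 22*n - 14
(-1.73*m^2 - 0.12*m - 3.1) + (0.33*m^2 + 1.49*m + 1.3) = -1.4*m^2 + 1.37*m - 1.8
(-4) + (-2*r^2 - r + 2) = -2*r^2 - r - 2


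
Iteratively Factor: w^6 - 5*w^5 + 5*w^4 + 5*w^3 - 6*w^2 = (w - 1)*(w^5 - 4*w^4 + w^3 + 6*w^2) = (w - 2)*(w - 1)*(w^4 - 2*w^3 - 3*w^2) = (w - 3)*(w - 2)*(w - 1)*(w^3 + w^2) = w*(w - 3)*(w - 2)*(w - 1)*(w^2 + w) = w*(w - 3)*(w - 2)*(w - 1)*(w + 1)*(w)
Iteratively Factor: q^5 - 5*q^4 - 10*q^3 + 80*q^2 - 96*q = (q - 3)*(q^4 - 2*q^3 - 16*q^2 + 32*q) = q*(q - 3)*(q^3 - 2*q^2 - 16*q + 32) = q*(q - 3)*(q + 4)*(q^2 - 6*q + 8) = q*(q - 3)*(q - 2)*(q + 4)*(q - 4)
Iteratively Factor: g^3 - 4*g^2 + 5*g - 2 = (g - 1)*(g^2 - 3*g + 2) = (g - 2)*(g - 1)*(g - 1)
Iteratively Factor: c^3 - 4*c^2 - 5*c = (c + 1)*(c^2 - 5*c) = c*(c + 1)*(c - 5)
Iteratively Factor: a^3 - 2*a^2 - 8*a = (a + 2)*(a^2 - 4*a) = (a - 4)*(a + 2)*(a)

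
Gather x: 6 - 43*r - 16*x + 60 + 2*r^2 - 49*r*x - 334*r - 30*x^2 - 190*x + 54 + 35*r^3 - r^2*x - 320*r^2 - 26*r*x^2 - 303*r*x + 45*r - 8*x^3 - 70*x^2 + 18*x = 35*r^3 - 318*r^2 - 332*r - 8*x^3 + x^2*(-26*r - 100) + x*(-r^2 - 352*r - 188) + 120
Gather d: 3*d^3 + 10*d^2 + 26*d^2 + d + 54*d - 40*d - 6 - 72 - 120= 3*d^3 + 36*d^2 + 15*d - 198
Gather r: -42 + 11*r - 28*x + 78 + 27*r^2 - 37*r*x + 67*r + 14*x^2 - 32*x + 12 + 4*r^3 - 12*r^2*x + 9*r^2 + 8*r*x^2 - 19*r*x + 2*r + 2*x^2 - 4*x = 4*r^3 + r^2*(36 - 12*x) + r*(8*x^2 - 56*x + 80) + 16*x^2 - 64*x + 48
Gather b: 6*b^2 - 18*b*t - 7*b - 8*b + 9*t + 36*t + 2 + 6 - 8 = 6*b^2 + b*(-18*t - 15) + 45*t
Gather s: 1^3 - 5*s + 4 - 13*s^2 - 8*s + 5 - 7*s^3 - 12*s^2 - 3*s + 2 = -7*s^3 - 25*s^2 - 16*s + 12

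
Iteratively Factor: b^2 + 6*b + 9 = (b + 3)*(b + 3)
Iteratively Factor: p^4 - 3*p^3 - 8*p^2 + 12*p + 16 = (p - 4)*(p^3 + p^2 - 4*p - 4) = (p - 4)*(p - 2)*(p^2 + 3*p + 2) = (p - 4)*(p - 2)*(p + 2)*(p + 1)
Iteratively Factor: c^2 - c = (c)*(c - 1)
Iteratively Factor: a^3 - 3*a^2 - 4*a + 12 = (a - 3)*(a^2 - 4) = (a - 3)*(a + 2)*(a - 2)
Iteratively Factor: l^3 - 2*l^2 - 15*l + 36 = (l - 3)*(l^2 + l - 12) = (l - 3)*(l + 4)*(l - 3)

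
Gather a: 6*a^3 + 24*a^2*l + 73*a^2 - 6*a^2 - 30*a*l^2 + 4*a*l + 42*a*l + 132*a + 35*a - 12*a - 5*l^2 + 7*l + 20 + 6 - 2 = 6*a^3 + a^2*(24*l + 67) + a*(-30*l^2 + 46*l + 155) - 5*l^2 + 7*l + 24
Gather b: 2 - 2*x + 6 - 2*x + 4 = 12 - 4*x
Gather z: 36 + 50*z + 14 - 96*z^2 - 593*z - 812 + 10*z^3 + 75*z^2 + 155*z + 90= 10*z^3 - 21*z^2 - 388*z - 672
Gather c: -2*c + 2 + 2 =4 - 2*c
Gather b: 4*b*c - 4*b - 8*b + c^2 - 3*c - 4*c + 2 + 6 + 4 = b*(4*c - 12) + c^2 - 7*c + 12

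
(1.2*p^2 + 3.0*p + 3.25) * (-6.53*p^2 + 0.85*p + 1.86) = -7.836*p^4 - 18.57*p^3 - 16.4405*p^2 + 8.3425*p + 6.045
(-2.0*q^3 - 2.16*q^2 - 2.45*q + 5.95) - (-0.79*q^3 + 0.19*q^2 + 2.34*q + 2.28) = -1.21*q^3 - 2.35*q^2 - 4.79*q + 3.67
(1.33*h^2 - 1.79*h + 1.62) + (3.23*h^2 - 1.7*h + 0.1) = 4.56*h^2 - 3.49*h + 1.72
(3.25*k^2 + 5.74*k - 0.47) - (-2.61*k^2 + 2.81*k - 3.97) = 5.86*k^2 + 2.93*k + 3.5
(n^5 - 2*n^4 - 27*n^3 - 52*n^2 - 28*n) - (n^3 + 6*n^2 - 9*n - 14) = n^5 - 2*n^4 - 28*n^3 - 58*n^2 - 19*n + 14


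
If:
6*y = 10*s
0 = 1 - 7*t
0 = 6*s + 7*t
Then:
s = -1/6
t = 1/7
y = -5/18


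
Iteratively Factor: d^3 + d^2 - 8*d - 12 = (d - 3)*(d^2 + 4*d + 4) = (d - 3)*(d + 2)*(d + 2)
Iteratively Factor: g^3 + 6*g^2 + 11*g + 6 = (g + 1)*(g^2 + 5*g + 6) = (g + 1)*(g + 2)*(g + 3)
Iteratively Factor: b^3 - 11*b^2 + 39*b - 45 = (b - 3)*(b^2 - 8*b + 15) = (b - 5)*(b - 3)*(b - 3)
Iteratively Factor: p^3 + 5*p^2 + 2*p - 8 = (p + 2)*(p^2 + 3*p - 4) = (p + 2)*(p + 4)*(p - 1)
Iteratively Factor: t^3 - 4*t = (t + 2)*(t^2 - 2*t) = (t - 2)*(t + 2)*(t)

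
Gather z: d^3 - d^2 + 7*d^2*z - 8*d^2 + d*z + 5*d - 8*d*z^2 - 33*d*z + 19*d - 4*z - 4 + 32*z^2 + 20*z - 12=d^3 - 9*d^2 + 24*d + z^2*(32 - 8*d) + z*(7*d^2 - 32*d + 16) - 16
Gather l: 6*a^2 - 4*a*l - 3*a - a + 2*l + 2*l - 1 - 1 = 6*a^2 - 4*a + l*(4 - 4*a) - 2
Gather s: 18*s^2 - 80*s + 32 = 18*s^2 - 80*s + 32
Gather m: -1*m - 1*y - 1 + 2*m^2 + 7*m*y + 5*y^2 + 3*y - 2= 2*m^2 + m*(7*y - 1) + 5*y^2 + 2*y - 3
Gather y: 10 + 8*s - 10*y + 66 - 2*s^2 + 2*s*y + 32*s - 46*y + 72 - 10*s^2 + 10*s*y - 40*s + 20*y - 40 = -12*s^2 + y*(12*s - 36) + 108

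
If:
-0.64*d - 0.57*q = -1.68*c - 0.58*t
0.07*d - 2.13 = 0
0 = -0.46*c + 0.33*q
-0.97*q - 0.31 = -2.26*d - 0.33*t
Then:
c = 42.86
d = 30.43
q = 59.74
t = -31.85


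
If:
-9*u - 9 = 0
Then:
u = -1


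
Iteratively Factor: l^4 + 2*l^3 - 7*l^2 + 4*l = (l)*(l^3 + 2*l^2 - 7*l + 4) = l*(l - 1)*(l^2 + 3*l - 4) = l*(l - 1)*(l + 4)*(l - 1)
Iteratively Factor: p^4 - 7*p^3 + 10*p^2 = (p - 5)*(p^3 - 2*p^2) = p*(p - 5)*(p^2 - 2*p) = p^2*(p - 5)*(p - 2)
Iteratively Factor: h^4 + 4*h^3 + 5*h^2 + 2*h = (h + 2)*(h^3 + 2*h^2 + h) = (h + 1)*(h + 2)*(h^2 + h) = (h + 1)^2*(h + 2)*(h)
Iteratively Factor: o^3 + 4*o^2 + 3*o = (o + 3)*(o^2 + o) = (o + 1)*(o + 3)*(o)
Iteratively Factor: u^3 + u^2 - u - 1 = (u + 1)*(u^2 - 1) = (u - 1)*(u + 1)*(u + 1)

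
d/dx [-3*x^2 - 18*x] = -6*x - 18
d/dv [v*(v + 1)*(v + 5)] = 3*v^2 + 12*v + 5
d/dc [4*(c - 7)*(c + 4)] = 8*c - 12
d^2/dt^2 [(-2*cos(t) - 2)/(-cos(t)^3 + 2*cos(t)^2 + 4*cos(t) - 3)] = 2*(39*(1 - cos(t)^2)^2 - 4*cos(t)^7 - 3*cos(t)^6 + 8*cos(t)^5 - 49*cos(t)^3 - 10*cos(t)^2 + 45*cos(t) + 29)/((cos(t) - 3)^3*(cos(t)^2 + cos(t) - 1)^3)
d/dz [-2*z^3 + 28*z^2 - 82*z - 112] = -6*z^2 + 56*z - 82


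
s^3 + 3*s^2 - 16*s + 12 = (s - 2)*(s - 1)*(s + 6)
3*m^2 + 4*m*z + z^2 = (m + z)*(3*m + z)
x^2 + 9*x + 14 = (x + 2)*(x + 7)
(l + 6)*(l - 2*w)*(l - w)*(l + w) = l^4 - 2*l^3*w + 6*l^3 - l^2*w^2 - 12*l^2*w + 2*l*w^3 - 6*l*w^2 + 12*w^3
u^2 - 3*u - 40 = (u - 8)*(u + 5)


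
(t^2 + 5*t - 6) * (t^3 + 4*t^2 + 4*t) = t^5 + 9*t^4 + 18*t^3 - 4*t^2 - 24*t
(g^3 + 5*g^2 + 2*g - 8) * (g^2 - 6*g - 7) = g^5 - g^4 - 35*g^3 - 55*g^2 + 34*g + 56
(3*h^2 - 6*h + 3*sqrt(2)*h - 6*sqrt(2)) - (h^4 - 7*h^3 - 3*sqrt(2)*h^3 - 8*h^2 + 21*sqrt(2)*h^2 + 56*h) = -h^4 + 3*sqrt(2)*h^3 + 7*h^3 - 21*sqrt(2)*h^2 + 11*h^2 - 62*h + 3*sqrt(2)*h - 6*sqrt(2)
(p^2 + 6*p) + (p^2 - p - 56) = 2*p^2 + 5*p - 56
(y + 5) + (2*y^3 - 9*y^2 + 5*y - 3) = 2*y^3 - 9*y^2 + 6*y + 2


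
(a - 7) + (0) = a - 7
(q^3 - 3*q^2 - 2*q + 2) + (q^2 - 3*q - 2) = q^3 - 2*q^2 - 5*q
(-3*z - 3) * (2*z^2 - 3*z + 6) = -6*z^3 + 3*z^2 - 9*z - 18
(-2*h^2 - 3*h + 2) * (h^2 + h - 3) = -2*h^4 - 5*h^3 + 5*h^2 + 11*h - 6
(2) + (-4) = -2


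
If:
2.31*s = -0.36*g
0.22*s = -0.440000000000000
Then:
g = 12.83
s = -2.00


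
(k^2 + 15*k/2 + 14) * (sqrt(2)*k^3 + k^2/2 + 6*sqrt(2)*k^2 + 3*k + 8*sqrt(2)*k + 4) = sqrt(2)*k^5 + k^4/2 + 27*sqrt(2)*k^4/2 + 27*k^3/4 + 67*sqrt(2)*k^3 + 67*k^2/2 + 144*sqrt(2)*k^2 + 72*k + 112*sqrt(2)*k + 56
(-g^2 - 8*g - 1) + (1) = -g^2 - 8*g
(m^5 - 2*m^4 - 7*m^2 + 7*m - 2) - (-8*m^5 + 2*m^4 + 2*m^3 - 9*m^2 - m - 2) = 9*m^5 - 4*m^4 - 2*m^3 + 2*m^2 + 8*m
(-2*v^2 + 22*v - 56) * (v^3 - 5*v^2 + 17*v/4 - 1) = -2*v^5 + 32*v^4 - 349*v^3/2 + 751*v^2/2 - 260*v + 56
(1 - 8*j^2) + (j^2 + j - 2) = -7*j^2 + j - 1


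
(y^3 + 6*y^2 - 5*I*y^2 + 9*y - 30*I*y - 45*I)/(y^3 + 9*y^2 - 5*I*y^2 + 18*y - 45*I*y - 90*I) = (y + 3)/(y + 6)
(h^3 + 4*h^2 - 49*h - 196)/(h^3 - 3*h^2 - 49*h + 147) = (h + 4)/(h - 3)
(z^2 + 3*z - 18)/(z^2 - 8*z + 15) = (z + 6)/(z - 5)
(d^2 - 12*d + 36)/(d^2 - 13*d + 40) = (d^2 - 12*d + 36)/(d^2 - 13*d + 40)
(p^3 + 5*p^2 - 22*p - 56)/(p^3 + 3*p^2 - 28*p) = (p + 2)/p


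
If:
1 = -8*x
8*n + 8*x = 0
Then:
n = 1/8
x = -1/8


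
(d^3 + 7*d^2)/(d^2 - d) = d*(d + 7)/(d - 1)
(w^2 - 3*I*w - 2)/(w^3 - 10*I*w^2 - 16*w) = (w - I)/(w*(w - 8*I))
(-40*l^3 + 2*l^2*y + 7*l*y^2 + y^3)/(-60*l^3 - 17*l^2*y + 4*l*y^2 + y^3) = (-8*l^2 + 2*l*y + y^2)/(-12*l^2 - l*y + y^2)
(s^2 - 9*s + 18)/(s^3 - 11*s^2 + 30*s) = (s - 3)/(s*(s - 5))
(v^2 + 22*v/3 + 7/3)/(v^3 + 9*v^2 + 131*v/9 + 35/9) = 3/(3*v + 5)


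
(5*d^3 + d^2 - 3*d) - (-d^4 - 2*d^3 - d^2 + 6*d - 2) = d^4 + 7*d^3 + 2*d^2 - 9*d + 2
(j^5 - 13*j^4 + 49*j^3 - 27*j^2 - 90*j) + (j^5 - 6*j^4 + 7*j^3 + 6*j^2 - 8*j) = 2*j^5 - 19*j^4 + 56*j^3 - 21*j^2 - 98*j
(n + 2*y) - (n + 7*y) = -5*y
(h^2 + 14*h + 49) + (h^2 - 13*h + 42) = 2*h^2 + h + 91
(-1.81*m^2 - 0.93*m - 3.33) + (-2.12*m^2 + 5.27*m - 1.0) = -3.93*m^2 + 4.34*m - 4.33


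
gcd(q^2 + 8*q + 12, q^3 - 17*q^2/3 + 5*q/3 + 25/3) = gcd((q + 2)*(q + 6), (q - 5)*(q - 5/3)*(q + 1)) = 1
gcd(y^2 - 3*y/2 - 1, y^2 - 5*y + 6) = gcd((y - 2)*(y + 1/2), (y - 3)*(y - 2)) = y - 2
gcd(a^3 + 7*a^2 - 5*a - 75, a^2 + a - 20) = a + 5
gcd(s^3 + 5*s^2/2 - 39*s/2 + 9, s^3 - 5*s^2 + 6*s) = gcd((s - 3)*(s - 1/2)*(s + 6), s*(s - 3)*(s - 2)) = s - 3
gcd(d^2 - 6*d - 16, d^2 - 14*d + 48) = d - 8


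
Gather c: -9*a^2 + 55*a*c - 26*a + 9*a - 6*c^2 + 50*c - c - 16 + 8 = -9*a^2 - 17*a - 6*c^2 + c*(55*a + 49) - 8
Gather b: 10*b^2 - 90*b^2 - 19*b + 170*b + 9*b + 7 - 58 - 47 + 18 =-80*b^2 + 160*b - 80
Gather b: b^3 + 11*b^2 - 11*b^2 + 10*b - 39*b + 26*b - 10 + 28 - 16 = b^3 - 3*b + 2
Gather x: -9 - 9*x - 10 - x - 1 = -10*x - 20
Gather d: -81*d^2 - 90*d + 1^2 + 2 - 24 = -81*d^2 - 90*d - 21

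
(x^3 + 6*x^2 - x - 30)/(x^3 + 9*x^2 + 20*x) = (x^2 + x - 6)/(x*(x + 4))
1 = 1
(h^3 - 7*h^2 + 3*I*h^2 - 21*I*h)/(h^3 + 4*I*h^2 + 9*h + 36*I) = h*(h - 7)/(h^2 + I*h + 12)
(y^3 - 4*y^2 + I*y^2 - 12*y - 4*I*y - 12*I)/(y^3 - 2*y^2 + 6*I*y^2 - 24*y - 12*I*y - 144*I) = (y^2 + y*(2 + I) + 2*I)/(y^2 + y*(4 + 6*I) + 24*I)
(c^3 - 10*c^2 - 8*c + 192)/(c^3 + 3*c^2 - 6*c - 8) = (c^2 - 14*c + 48)/(c^2 - c - 2)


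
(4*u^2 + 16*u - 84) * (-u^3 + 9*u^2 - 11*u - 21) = -4*u^5 + 20*u^4 + 184*u^3 - 1016*u^2 + 588*u + 1764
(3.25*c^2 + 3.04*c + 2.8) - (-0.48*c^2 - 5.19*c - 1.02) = 3.73*c^2 + 8.23*c + 3.82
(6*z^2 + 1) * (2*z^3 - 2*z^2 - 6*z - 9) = 12*z^5 - 12*z^4 - 34*z^3 - 56*z^2 - 6*z - 9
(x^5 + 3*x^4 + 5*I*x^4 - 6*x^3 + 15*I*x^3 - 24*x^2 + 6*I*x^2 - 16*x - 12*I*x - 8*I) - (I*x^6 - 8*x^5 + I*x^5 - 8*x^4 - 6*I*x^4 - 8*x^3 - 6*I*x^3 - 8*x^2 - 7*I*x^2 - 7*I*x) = -I*x^6 + 9*x^5 - I*x^5 + 11*x^4 + 11*I*x^4 + 2*x^3 + 21*I*x^3 - 16*x^2 + 13*I*x^2 - 16*x - 5*I*x - 8*I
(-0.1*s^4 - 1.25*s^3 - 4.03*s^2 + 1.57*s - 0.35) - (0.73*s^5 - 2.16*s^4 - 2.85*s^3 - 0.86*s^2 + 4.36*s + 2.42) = -0.73*s^5 + 2.06*s^4 + 1.6*s^3 - 3.17*s^2 - 2.79*s - 2.77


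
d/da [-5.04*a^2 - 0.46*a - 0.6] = -10.08*a - 0.46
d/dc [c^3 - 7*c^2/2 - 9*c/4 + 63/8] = 3*c^2 - 7*c - 9/4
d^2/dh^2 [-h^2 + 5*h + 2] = -2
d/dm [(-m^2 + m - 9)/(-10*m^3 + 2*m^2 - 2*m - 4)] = ((2*m - 1)*(5*m^3 - m^2 + m + 2) - (m^2 - m + 9)*(15*m^2 - 2*m + 1))/(2*(5*m^3 - m^2 + m + 2)^2)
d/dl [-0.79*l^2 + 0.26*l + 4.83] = 0.26 - 1.58*l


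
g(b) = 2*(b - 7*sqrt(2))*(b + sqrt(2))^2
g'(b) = 2*(b - 7*sqrt(2))*(2*b + 2*sqrt(2)) + 2*(b + sqrt(2))^2 = 6*b^2 - 20*sqrt(2)*b - 52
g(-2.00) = -8.17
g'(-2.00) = 28.57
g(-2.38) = -22.91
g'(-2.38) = 49.30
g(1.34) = -129.86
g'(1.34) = -79.13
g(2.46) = -223.33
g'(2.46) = -85.27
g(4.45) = -374.81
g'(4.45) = -59.05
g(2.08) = -190.94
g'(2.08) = -84.87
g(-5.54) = -525.63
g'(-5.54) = 288.84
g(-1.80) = -3.48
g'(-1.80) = 18.35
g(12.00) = 755.93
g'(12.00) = 472.59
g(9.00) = -195.11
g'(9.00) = 179.44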